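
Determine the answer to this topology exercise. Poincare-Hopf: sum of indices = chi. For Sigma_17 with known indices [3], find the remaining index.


Poincare-Hopf: sum of indices = chi(M).
chi(Sigma_17) = 2 - 2*17 = -32.
Sum of known indices = 3.
x = chi - (sum known) = -32 - (3) = -35

-35


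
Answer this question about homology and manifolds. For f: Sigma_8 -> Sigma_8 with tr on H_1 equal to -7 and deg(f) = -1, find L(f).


L(f) = tr(f_0*) - tr(f_1*) + tr(f_2*).
= 1 - (-7) + (-1)
= 7

7


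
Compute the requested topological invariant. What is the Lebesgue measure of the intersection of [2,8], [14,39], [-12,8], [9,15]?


Intersection = [max(a_i), min(b_i)] = [14, 8].
Since 14 > 8, the intersection is empty.
Length = 0

0


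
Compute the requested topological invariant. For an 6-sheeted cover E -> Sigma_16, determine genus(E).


For an n-sheeted cover: chi(E) = n * chi(B).
chi(Sigma_16) = 2 - 2*16 = -30.
chi(E) = 6 * (-30) = -180.
genus(E) = (2 - chi(E))/2 = (2 - (-180))/2 = 182/2 = 91

91


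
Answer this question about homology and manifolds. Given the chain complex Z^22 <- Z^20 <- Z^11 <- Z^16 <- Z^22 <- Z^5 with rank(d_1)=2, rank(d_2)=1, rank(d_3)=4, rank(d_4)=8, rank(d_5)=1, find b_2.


rank H_k = rank(ker d_k) - rank(im d_{k+1}).
rank(ker d_2) = rank(C_2) - rank(d_2) = 11 - 1 = 10.
rank(im d_{2+1}) = 4.
rank H_2 = 10 - 4 = 6

6


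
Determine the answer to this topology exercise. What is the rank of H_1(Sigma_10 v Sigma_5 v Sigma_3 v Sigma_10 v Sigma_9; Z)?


For a wedge X v Y: reduced H_k(X v Y) = H_k(X) + H_k(Y).
Each Sigma_g contributes b_1 = 2g.
b_1 = 20 + 10 + 6 + 20 + 18 = 74

74


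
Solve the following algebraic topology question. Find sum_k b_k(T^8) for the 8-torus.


b_k(T^8) = C(8,k), so the sum over k is sum_k C(8,k) = 2^8.
Total = 2^8 = 256

256


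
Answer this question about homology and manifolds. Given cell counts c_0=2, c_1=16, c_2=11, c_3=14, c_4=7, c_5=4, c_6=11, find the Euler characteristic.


chi = sum_k (-1)^k c_k.
= (-1)^0*2 + (-1)^1*16 + (-1)^2*11 + (-1)^3*14 + (-1)^4*7 + (-1)^5*4 + (-1)^6*11
= (2) + (-16) + (11) + (-14) + (7) + (-4) + (11)
= -3

-3


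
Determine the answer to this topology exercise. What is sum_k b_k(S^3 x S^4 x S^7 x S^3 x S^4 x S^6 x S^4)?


Total Betti number is multiplicative under products.
Each S^d (d>=1) has total Betti number 2.
There are 7 sphere factors.
Total = 2^7 = 128

128


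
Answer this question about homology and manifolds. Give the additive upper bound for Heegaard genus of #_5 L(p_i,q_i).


Heegaard genus satisfies g(A#B) <= g(A) + g(B).
Each lens space has g = 1.
Upper bound: 5 * 1 = 5

5


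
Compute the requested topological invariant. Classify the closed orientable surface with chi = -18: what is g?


chi = 2 - 2g for closed orientable surfaces.
-18 = 2 - 2g
2g = 2 - (-18) = 20
g = 10

10


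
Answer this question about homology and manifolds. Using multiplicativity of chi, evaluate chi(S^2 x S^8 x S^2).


chi is multiplicative: chi(X x Y) = chi(X) chi(Y).
Each even-dim sphere has chi = 2. There are 3 factors.
chi = 2^3 = 8

8


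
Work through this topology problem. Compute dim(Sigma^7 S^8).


Each suspension raises dimension by 1: Sigma S^n = S^{n+1}.
Sigma^7 S^8 = S^{8+7} = S^15

15


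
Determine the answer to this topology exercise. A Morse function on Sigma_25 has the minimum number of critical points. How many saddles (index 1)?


A perfect Morse function has m_k = b_k.
For Sigma_25: b_0=1, b_1=2g=50, b_2=1.
Saddles m_1 = 2g = 50

50


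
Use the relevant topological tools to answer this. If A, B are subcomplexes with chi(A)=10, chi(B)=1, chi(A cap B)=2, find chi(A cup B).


chi(A cup B) = chi(A) + chi(B) - chi(A cap B)
= 10 + (1) - (2)
= 9

9


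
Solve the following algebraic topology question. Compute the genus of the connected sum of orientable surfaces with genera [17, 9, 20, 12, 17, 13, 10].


Genus is additive under connected sum of orientable surfaces.
g = 17 + 9 + 20 + 12 + 17 + 13 + 10 = 98

98


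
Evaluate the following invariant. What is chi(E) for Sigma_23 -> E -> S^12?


chi(S^12) = 2 (n even), chi(Sigma_23) = 2 - 2*23 = -44.
chi(E) = 2 * (-44) = -88

-88


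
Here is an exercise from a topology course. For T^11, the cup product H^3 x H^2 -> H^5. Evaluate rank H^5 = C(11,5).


Cup product: H^p x H^q -> H^{p+q}; here p+q = 3+2 = 5.
rank H^k(T^n) = C(n,k).
C(11,5) = 462

462


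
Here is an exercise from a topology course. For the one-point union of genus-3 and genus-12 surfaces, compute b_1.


For a wedge: H_1(A v B) = H_1(A) + H_1(B).
b_1(Sigma_3) = 6, b_1(Sigma_12) = 24.
b_1 = 6 + 24 = 30

30


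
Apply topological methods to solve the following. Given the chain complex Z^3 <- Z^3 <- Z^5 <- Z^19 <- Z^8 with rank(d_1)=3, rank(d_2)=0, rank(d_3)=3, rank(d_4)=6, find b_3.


rank H_k = rank(ker d_k) - rank(im d_{k+1}).
rank(ker d_3) = rank(C_3) - rank(d_3) = 19 - 3 = 16.
rank(im d_{3+1}) = 6.
rank H_3 = 16 - 6 = 10

10


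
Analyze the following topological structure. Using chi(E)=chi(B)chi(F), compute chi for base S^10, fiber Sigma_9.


chi(S^10) = 2 (n even), chi(Sigma_9) = 2 - 2*9 = -16.
chi(E) = 2 * (-16) = -32

-32


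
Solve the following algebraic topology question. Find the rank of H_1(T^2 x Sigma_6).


pi_1(A x B) = pi_1(A) x pi_1(B); rank of abelianization = b_1.
b_1(T^2) = 2, b_1(Sigma_6) = 2*6 = 12.
b_1(product) = 2 + 12 = 14

14


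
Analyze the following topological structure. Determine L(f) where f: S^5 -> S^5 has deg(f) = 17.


On S^5: L(f) = tr(f_0*) + (-1)^5 tr(f_5*) = 1 + (-1)^5 * deg(f).
L(f) = 1 + (-1)^5 * 17 = 1 + -17 = -16

-16


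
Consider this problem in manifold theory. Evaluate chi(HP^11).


HP^11 has one cell in each dimension 0, 4, ..., 4*11 (11+1 cells, all even-dim).
chi = 11 + 1 = 12

12


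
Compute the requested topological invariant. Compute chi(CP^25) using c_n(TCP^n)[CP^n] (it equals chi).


For any closed oriented manifold, <e(TM),[M]> = chi(M).
chi(CP^25) = 25+1 = 26

26


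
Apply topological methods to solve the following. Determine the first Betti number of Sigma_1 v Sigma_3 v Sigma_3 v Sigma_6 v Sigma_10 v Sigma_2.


For a wedge X v Y: reduced H_k(X v Y) = H_k(X) + H_k(Y).
Each Sigma_g contributes b_1 = 2g.
b_1 = 2 + 6 + 6 + 12 + 20 + 4 = 50

50


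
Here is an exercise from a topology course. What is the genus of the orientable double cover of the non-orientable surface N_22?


chi(N_22) = 2 - 22 = -20.
Double cover: chi(Sigma_g) = 2 * chi(N_22) = 2*(-20) = -40.
2 - 2g = -40, so g = (2 - (-40))/2 = 42/2 = 21

21


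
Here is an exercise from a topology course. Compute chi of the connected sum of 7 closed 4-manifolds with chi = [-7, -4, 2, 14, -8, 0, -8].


For n-manifolds: chi(A#B) = chi(A) + chi(B) - chi(S^4).
chi(S^4) = 1 + (-1)^4 = 2.
chi(#) = (sum chi_i) - (7-1)*chi(S^4) = -11 - 6*2 = -23

-23


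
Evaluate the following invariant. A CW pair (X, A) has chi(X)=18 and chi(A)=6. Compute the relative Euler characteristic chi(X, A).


Relative Euler characteristic: chi(X, A) = chi(X) - chi(A).
= 18 - (6) = 12

12


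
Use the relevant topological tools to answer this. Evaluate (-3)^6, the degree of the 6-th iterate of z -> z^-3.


deg(f) = -3. Degree is multiplicative: deg(f^6) = (deg f)^6.
deg(f^6) = (-3)^6 = 729

729


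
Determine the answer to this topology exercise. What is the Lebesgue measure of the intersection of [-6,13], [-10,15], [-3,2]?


Intersection = [max(a_i), min(b_i)] = [-3, 2].
Length = 2 - -3 = 5

5


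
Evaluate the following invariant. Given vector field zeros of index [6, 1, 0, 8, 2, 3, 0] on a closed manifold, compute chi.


Poincare-Hopf: chi(M) = sum of indices of zeros.
chi = (6) + (1) + (0) + (8) + (2) + (3) + (0) = 20

20


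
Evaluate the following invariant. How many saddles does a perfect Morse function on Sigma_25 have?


A perfect Morse function has m_k = b_k.
For Sigma_25: b_0=1, b_1=2g=50, b_2=1.
Saddles m_1 = 2g = 50

50


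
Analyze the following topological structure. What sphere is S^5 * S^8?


Join of spheres: S^m * S^n = S^{m+n+1}.
dim = 5 + 8 + 1 = 14

14


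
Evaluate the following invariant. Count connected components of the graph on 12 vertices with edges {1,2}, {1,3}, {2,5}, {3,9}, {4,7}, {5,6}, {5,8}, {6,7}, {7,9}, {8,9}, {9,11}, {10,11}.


Run DFS/union-find over 12 vertices.
V = 12, E = 12.
Number of components = 2

2


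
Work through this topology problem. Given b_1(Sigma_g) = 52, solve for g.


For a closed orientable surface: b_1 = 2g.
52 = 2g
g = 52 / 2 = 26

26


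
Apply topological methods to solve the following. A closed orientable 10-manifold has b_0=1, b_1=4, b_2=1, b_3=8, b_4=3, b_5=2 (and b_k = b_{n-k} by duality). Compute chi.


By Poincare duality b_k = b_{10-k}, so full Betti numbers: b_0=1, b_1=4, b_2=1, b_3=8, b_4=3, b_5=2, b_6=3, b_7=8, b_8=1, b_9=4, b_10=1.
chi = sum (-1)^k b_k = -16

-16


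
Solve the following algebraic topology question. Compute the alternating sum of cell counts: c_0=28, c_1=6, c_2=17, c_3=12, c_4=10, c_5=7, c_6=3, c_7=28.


chi = sum_k (-1)^k c_k.
= (-1)^0*28 + (-1)^1*6 + (-1)^2*17 + (-1)^3*12 + (-1)^4*10 + (-1)^5*7 + (-1)^6*3 + (-1)^7*28
= (28) + (-6) + (17) + (-12) + (10) + (-7) + (3) + (-28)
= 5

5


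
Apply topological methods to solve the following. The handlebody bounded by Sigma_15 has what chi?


A genus-g handlebody deformation retracts to a wedge of g circles.
chi(vee_g S^1) = 1 - g.
chi(H_15) = 1 - 15 = -14

-14


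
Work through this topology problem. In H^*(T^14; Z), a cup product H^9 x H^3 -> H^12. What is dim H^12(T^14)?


Cup product: H^p x H^q -> H^{p+q}; here p+q = 9+3 = 12.
rank H^k(T^n) = C(n,k).
C(14,12) = 91

91


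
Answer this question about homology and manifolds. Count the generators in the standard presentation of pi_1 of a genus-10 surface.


Standard presentation: pi_1(Sigma_g) = <a_1,b_1,...,a_g,b_g | [a_1,b_1]...[a_g,b_g] = 1>.
Number of generators = 2g = 2*10 = 20

20


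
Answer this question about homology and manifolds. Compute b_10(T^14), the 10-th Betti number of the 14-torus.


By the Kunneth formula, b_k(T^n) = C(n,k).
b_10(T^14) = C(14,10).
C(14,10) = 14!/(10!*4!) = 1001

1001


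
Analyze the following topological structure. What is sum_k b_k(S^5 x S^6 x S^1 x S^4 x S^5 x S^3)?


Total Betti number is multiplicative under products.
Each S^d (d>=1) has total Betti number 2.
There are 6 sphere factors.
Total = 2^6 = 64

64


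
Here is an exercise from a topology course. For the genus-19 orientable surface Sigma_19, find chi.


For a closed orientable surface of genus g: chi = 2 - 2g.
Here g = 19.
chi = 2 - 2*19 = 2 - 38 = -36

-36


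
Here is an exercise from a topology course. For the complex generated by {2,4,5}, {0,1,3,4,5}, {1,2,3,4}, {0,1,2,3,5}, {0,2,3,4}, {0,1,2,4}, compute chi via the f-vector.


Enumerate all faces; f-vector: f_0=6, f_1=15, f_2=20, f_3=12, f_4=2.
chi = sum (-1)^k f_k = 1

1


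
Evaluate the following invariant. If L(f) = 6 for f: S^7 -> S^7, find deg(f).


L(f) = 1 + (-1)^7 deg(f) on S^7.
6 = 1 + (-1)^7 * deg(f)
(-1)^7 * deg(f) = 5
deg(f) = -5

-5


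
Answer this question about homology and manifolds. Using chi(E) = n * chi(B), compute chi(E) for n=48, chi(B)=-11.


For a finite covering: chi(E) = (number of sheets) * chi(B).
chi(E) = 48 * (-11) = -528

-528


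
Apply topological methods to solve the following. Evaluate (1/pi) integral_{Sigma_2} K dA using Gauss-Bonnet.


Gauss-Bonnet: integral K dA = 2*pi*chi(M).
chi(Sigma_2) = 2 - 2*2 = -2.
(integral K dA)/pi = 2*chi = 2*(-2) = -4

-4


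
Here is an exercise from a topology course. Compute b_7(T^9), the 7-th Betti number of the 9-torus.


By the Kunneth formula, b_k(T^n) = C(n,k).
b_7(T^9) = C(9,7).
C(9,7) = 9!/(7!*2!) = 36

36


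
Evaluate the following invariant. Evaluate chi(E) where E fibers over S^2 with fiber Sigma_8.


chi(S^2) = 2 (n even), chi(Sigma_8) = 2 - 2*8 = -14.
chi(E) = 2 * (-14) = -28

-28


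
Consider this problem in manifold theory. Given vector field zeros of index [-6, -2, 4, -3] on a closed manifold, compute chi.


Poincare-Hopf: chi(M) = sum of indices of zeros.
chi = (-6) + (-2) + (4) + (-3) = -7

-7


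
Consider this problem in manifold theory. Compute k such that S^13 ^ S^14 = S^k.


S^m ^ S^n = S^{m+n}.
k = 13 + 14 = 27

27


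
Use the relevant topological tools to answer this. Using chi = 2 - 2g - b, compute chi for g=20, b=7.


For a compact orientable surface with genus g and b boundary components: chi = 2 - 2g - b.
chi = 2 - 2*20 - 7 = 2 - 40 - 7 = -45

-45


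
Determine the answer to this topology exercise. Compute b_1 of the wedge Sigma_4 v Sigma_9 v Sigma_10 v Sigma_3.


For a wedge X v Y: reduced H_k(X v Y) = H_k(X) + H_k(Y).
Each Sigma_g contributes b_1 = 2g.
b_1 = 8 + 18 + 20 + 6 = 52

52


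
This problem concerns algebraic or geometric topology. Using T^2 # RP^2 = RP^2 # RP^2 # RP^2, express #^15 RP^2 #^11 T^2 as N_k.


Since a >= 1, the sum is non-orientable; each T^2 can be replaced by RP^2 # RP^2 (since T^2#RP^2 = 3RP^2).
Total crosscaps k = 15 + 2*11 = 37.
Check via chi: chi = 15*1 + 11*0 - (15+11-1)*2 = -35 = 2 - k = -35. Consistent.

37


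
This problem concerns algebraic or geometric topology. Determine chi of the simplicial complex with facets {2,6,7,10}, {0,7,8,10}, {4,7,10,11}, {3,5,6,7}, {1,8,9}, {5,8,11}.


Enumerate all faces; f-vector: f_0=12, f_1=27, f_2=18, f_3=4.
chi = sum (-1)^k f_k = -1

-1


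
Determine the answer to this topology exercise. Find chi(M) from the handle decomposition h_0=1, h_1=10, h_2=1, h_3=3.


Handles of index k contribute (-1)^k to chi (same as CW cells).
chi = (1) + (-10) + (1) + (-3) = -11

-11


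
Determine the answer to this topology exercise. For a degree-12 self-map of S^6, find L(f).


On S^6: L(f) = tr(f_0*) + (-1)^6 tr(f_6*) = 1 + (-1)^6 * deg(f).
L(f) = 1 + (-1)^6 * 12 = 1 + 12 = 13

13


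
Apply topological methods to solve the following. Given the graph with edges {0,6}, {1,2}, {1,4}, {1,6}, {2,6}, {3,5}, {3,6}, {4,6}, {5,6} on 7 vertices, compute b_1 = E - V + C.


b_1 = E - V + (number of components).
E = 9, V = 7, components = 1.
b_1 = 9 - 7 + 1 = 3

3


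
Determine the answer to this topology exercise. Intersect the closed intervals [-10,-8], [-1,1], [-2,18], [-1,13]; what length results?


Intersection = [max(a_i), min(b_i)] = [-1, -8].
Since -1 > -8, the intersection is empty.
Length = 0

0


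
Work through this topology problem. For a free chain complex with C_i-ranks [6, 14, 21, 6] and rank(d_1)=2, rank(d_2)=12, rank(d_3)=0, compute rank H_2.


rank H_k = rank(ker d_k) - rank(im d_{k+1}).
rank(ker d_2) = rank(C_2) - rank(d_2) = 21 - 12 = 9.
rank(im d_{2+1}) = 0.
rank H_2 = 9 - 0 = 9

9


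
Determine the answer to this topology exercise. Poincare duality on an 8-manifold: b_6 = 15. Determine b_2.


Poincare duality for closed orientable n-manifolds: b_k = b_{n-k}.
Here n = 8, so b_2 = b_6 = 15

15


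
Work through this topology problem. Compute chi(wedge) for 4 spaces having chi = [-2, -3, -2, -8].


chi(A v B) = chi(A) + chi(B) - 1 (one point identified).
For 4 spaces: chi = (sum chi_i) - (4 - 1).
sum = -15; chi = -15 - 3 = -18

-18


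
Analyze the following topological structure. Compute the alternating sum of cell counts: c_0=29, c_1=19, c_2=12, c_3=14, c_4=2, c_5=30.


chi = sum_k (-1)^k c_k.
= (-1)^0*29 + (-1)^1*19 + (-1)^2*12 + (-1)^3*14 + (-1)^4*2 + (-1)^5*30
= (29) + (-19) + (12) + (-14) + (2) + (-30)
= -20

-20


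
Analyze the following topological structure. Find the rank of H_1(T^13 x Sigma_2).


pi_1(A x B) = pi_1(A) x pi_1(B); rank of abelianization = b_1.
b_1(T^13) = 13, b_1(Sigma_2) = 2*2 = 4.
b_1(product) = 13 + 4 = 17

17


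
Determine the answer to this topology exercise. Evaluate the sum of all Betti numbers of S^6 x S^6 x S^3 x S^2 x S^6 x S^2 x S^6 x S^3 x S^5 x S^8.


Total Betti number is multiplicative under products.
Each S^d (d>=1) has total Betti number 2.
There are 10 sphere factors.
Total = 2^10 = 1024

1024


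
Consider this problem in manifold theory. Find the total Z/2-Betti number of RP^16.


H^k(RP^16; Z/2) = Z/2 for each 0 <= k <= 16.
Total dimension = 16 + 1 = 17

17


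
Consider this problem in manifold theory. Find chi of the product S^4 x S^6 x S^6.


chi is multiplicative: chi(X x Y) = chi(X) chi(Y).
Each even-dim sphere has chi = 2. There are 3 factors.
chi = 2^3 = 8

8


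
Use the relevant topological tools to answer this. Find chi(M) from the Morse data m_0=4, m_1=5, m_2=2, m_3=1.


Morse theory: chi(M) = sum_k (-1)^k m_k where m_k = #(index-k critical points).
= (4) + (-5) + (2) + (-1) = 0

0


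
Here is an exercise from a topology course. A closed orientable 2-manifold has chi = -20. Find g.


chi = 2 - 2g for closed orientable surfaces.
-20 = 2 - 2g
2g = 2 - (-20) = 22
g = 11

11


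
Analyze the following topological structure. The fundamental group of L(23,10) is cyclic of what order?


pi_1(L(p,q)) = Z/pZ for any q coprime to p.
|pi_1(L(23,10))| = 23

23


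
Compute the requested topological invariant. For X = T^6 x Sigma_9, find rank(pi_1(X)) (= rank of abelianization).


pi_1(A x B) = pi_1(A) x pi_1(B); rank of abelianization = b_1.
b_1(T^6) = 6, b_1(Sigma_9) = 2*9 = 18.
b_1(product) = 6 + 18 = 24

24


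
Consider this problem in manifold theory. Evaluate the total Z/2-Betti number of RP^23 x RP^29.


dim H^*(RP^n; Z/2) = n+1 (one Z/2 in each degree 0..n).
Total Betti number is multiplicative.
Total = (23+1) * (29+1) = 24 * 30 = 720

720


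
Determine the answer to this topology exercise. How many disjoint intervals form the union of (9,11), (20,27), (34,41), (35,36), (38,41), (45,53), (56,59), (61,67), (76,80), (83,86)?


Sort and merge overlapping open intervals.
Merged: (9,11), (20,27), (34,41), (45,53), (56,59), (61,67), (76,80), (83,86).
Number of components = 8

8


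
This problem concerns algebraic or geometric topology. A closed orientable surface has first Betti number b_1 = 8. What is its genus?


For a closed orientable surface: b_1 = 2g.
8 = 2g
g = 8 / 2 = 4

4


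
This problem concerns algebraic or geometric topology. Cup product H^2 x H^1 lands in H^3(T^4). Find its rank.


Cup product: H^p x H^q -> H^{p+q}; here p+q = 2+1 = 3.
rank H^k(T^n) = C(n,k).
C(4,3) = 4

4


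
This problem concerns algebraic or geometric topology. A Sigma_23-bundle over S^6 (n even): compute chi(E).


chi(S^6) = 2 (n even), chi(Sigma_23) = 2 - 2*23 = -44.
chi(E) = 2 * (-44) = -88

-88


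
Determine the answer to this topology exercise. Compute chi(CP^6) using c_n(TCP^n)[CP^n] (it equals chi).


For any closed oriented manifold, <e(TM),[M]> = chi(M).
chi(CP^6) = 6+1 = 7

7


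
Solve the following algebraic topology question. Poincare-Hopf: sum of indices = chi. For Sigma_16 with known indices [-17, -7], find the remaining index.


Poincare-Hopf: sum of indices = chi(M).
chi(Sigma_16) = 2 - 2*16 = -30.
Sum of known indices = -24.
x = chi - (sum known) = -30 - (-24) = -6

-6


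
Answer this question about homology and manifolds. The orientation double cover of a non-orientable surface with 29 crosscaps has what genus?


chi(N_29) = 2 - 29 = -27.
Double cover: chi(Sigma_g) = 2 * chi(N_29) = 2*(-27) = -54.
2 - 2g = -54, so g = (2 - (-54))/2 = 56/2 = 28

28


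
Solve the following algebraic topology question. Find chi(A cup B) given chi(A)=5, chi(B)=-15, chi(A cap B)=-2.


chi(A cup B) = chi(A) + chi(B) - chi(A cap B)
= 5 + (-15) - (-2)
= -8

-8


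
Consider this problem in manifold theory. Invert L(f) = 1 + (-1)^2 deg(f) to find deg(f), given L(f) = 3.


L(f) = 1 + (-1)^2 deg(f) on S^2.
3 = 1 + (-1)^2 * deg(f)
(-1)^2 * deg(f) = 2
deg(f) = 2

2


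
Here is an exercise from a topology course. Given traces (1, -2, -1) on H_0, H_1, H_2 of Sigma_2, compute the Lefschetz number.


L(f) = tr(f_0*) - tr(f_1*) + tr(f_2*).
= 1 - (-2) + (-1)
= 2

2


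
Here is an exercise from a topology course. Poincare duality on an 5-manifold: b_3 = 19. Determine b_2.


Poincare duality for closed orientable n-manifolds: b_k = b_{n-k}.
Here n = 5, so b_2 = b_3 = 19

19


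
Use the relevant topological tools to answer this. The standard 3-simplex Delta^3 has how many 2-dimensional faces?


Delta^3 has 3+1 vertices. A 2-face is a choice of 2+1 vertices.
f_2 = C(3+1, 2+1) = C(4,3) = 4

4


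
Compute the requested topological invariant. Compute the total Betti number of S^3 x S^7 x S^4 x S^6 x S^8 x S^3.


Total Betti number is multiplicative under products.
Each S^d (d>=1) has total Betti number 2.
There are 6 sphere factors.
Total = 2^6 = 64

64


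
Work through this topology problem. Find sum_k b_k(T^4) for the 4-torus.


b_k(T^4) = C(4,k), so the sum over k is sum_k C(4,k) = 2^4.
Total = 2^4 = 16

16


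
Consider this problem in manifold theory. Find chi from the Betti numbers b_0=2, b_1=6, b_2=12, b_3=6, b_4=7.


chi = sum_k (-1)^k b_k.
= (2) + (-6) + (12) + (-6) + (7)
= 9

9


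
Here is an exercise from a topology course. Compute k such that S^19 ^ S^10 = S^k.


S^m ^ S^n = S^{m+n}.
k = 19 + 10 = 29

29


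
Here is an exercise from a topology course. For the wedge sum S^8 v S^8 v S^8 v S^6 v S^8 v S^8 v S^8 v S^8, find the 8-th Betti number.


For a wedge of spheres, H_k (k>0) is free on one generator per sphere of dimension k.
Spheres of dimension 8: count = 7.
b_8 = 7

7


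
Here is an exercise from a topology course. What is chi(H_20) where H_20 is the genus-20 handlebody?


A genus-g handlebody deformation retracts to a wedge of g circles.
chi(vee_g S^1) = 1 - g.
chi(H_20) = 1 - 20 = -19

-19


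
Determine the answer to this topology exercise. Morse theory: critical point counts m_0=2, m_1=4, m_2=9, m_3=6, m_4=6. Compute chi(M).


Morse theory: chi(M) = sum_k (-1)^k m_k where m_k = #(index-k critical points).
= (2) + (-4) + (9) + (-6) + (6) = 7

7


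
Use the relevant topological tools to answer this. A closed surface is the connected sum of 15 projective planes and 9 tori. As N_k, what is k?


Since a >= 1, the sum is non-orientable; each T^2 can be replaced by RP^2 # RP^2 (since T^2#RP^2 = 3RP^2).
Total crosscaps k = 15 + 2*9 = 33.
Check via chi: chi = 15*1 + 9*0 - (15+9-1)*2 = -31 = 2 - k = -31. Consistent.

33


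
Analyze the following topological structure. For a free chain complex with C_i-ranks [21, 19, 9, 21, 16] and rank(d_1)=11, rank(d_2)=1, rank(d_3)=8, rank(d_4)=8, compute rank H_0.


rank H_k = rank(ker d_k) - rank(im d_{k+1}).
rank(ker d_0) = rank(C_0) - rank(d_0) = 21 - 0 = 21.
rank(im d_{0+1}) = 11.
rank H_0 = 21 - 11 = 10

10


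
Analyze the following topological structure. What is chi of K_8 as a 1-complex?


K_8: V = 8, E = C(8,2) = 28.
chi = V - E = 8 - 28 = -20

-20


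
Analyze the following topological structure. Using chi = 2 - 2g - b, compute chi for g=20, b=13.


For a compact orientable surface with genus g and b boundary components: chi = 2 - 2g - b.
chi = 2 - 2*20 - 13 = 2 - 40 - 13 = -51

-51


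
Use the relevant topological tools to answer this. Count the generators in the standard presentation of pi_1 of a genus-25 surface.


Standard presentation: pi_1(Sigma_g) = <a_1,b_1,...,a_g,b_g | [a_1,b_1]...[a_g,b_g] = 1>.
Number of generators = 2g = 2*25 = 50

50


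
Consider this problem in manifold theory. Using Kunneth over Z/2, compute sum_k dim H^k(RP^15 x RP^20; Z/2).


dim H^*(RP^n; Z/2) = n+1 (one Z/2 in each degree 0..n).
Total Betti number is multiplicative.
Total = (15+1) * (20+1) = 16 * 21 = 336

336


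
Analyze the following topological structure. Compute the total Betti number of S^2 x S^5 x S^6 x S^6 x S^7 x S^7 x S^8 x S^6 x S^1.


Total Betti number is multiplicative under products.
Each S^d (d>=1) has total Betti number 2.
There are 9 sphere factors.
Total = 2^9 = 512

512


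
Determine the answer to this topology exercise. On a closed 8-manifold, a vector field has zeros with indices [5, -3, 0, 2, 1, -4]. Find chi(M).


Poincare-Hopf: chi(M) = sum of indices of zeros.
chi = (5) + (-3) + (0) + (2) + (1) + (-4) = 1

1


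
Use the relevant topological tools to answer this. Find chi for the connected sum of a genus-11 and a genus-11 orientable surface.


chi(Sigma_11) = 2 - 2*11 = -20
chi(Sigma_11) = 2 - 2*11 = -20
For surfaces: chi(A#B) = chi(A) + chi(B) - 2.
chi = -20 + -20 - 2 = -42

-42


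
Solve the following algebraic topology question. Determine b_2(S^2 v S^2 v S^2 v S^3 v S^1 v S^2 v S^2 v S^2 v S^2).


For a wedge of spheres, H_k (k>0) is free on one generator per sphere of dimension k.
Spheres of dimension 2: count = 7.
b_2 = 7

7


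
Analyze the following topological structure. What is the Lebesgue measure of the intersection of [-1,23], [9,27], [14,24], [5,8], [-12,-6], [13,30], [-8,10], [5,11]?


Intersection = [max(a_i), min(b_i)] = [14, -6].
Since 14 > -6, the intersection is empty.
Length = 0

0


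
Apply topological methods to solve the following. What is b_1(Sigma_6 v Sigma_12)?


For a wedge: H_1(A v B) = H_1(A) + H_1(B).
b_1(Sigma_6) = 12, b_1(Sigma_12) = 24.
b_1 = 12 + 24 = 36

36


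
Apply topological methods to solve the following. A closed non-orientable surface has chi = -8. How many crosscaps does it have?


chi = 2 - k for closed non-orientable surfaces with k crosscaps.
-8 = 2 - k
k = 2 - (-8) = 10

10


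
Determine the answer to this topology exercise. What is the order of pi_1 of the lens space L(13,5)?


pi_1(L(p,q)) = Z/pZ for any q coprime to p.
|pi_1(L(13,5))| = 13

13


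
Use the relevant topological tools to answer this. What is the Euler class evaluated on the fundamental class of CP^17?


For any closed oriented manifold, <e(TM),[M]> = chi(M).
chi(CP^17) = 17+1 = 18

18


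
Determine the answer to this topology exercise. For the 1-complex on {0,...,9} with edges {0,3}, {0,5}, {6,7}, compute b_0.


Run DFS/union-find over 10 vertices.
V = 10, E = 3.
Number of components = 7

7


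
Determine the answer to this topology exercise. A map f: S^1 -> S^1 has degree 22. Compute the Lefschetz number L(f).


On S^1: L(f) = tr(f_0*) + (-1)^1 tr(f_1*) = 1 + (-1)^1 * deg(f).
L(f) = 1 + (-1)^1 * 22 = 1 + -22 = -21

-21


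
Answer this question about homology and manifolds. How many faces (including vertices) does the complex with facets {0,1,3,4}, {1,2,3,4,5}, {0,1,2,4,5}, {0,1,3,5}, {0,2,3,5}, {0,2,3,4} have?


Each maximal simplex on m vertices has 2^m - 1 nonempty faces.
Take the union (dedupe shared faces).
Total distinct faces = 56

56


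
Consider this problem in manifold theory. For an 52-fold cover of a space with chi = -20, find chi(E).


For a finite covering: chi(E) = (number of sheets) * chi(B).
chi(E) = 52 * (-20) = -1040

-1040


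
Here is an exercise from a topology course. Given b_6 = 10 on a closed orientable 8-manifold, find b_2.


Poincare duality for closed orientable n-manifolds: b_k = b_{n-k}.
Here n = 8, so b_2 = b_6 = 10

10


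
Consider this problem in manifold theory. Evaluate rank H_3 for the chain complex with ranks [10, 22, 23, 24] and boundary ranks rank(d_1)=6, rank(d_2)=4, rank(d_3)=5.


rank H_k = rank(ker d_k) - rank(im d_{k+1}).
rank(ker d_3) = rank(C_3) - rank(d_3) = 24 - 5 = 19.
rank(im d_{3+1}) = 0.
rank H_3 = 19 - 0 = 19

19


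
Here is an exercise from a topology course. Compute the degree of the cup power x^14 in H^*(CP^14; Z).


|x| = 2 in H^*(CP^n).
|x^14| = 14 * |x| = 14 * 2 = 28

28


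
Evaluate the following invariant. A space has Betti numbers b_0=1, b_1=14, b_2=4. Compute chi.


chi = sum_k (-1)^k b_k.
= (1) + (-14) + (4)
= -9

-9


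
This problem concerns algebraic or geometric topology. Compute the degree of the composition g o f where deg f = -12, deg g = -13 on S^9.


Degree is multiplicative under composition: deg(g o f) = deg(g) * deg(f).
= -13 * -12 = 156

156


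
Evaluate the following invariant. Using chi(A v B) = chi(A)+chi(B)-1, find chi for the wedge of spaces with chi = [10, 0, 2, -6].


chi(A v B) = chi(A) + chi(B) - 1 (one point identified).
For 4 spaces: chi = (sum chi_i) - (4 - 1).
sum = 6; chi = 6 - 3 = 3

3


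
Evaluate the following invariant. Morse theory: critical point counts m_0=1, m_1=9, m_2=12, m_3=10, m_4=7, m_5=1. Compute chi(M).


Morse theory: chi(M) = sum_k (-1)^k m_k where m_k = #(index-k critical points).
= (1) + (-9) + (12) + (-10) + (7) + (-1) = 0

0


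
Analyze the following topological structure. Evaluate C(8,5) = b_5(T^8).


By the Kunneth formula, b_k(T^n) = C(n,k).
b_5(T^8) = C(8,5).
C(8,5) = 8!/(5!*3!) = 56

56


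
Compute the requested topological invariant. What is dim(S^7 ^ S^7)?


S^m ^ S^n = S^{m+n}.
k = 7 + 7 = 14

14


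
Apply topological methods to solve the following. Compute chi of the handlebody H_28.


A genus-g handlebody deformation retracts to a wedge of g circles.
chi(vee_g S^1) = 1 - g.
chi(H_28) = 1 - 28 = -27

-27


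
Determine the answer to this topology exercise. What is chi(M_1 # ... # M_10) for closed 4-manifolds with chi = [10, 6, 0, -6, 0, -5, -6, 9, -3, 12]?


For n-manifolds: chi(A#B) = chi(A) + chi(B) - chi(S^4).
chi(S^4) = 1 + (-1)^4 = 2.
chi(#) = (sum chi_i) - (10-1)*chi(S^4) = 17 - 9*2 = -1

-1


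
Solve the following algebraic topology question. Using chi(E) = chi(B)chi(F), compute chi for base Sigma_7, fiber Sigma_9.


For a fiber bundle F -> E -> B (with CW structure): chi(E) = chi(B) * chi(F).
chi(Sigma_7) = -12, chi(Sigma_9) = -16.
chi(E) = (-12) * (-16) = 192

192


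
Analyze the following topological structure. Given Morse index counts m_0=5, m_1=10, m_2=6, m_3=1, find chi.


Morse theory: chi(M) = sum_k (-1)^k m_k where m_k = #(index-k critical points).
= (5) + (-10) + (6) + (-1) = 0

0


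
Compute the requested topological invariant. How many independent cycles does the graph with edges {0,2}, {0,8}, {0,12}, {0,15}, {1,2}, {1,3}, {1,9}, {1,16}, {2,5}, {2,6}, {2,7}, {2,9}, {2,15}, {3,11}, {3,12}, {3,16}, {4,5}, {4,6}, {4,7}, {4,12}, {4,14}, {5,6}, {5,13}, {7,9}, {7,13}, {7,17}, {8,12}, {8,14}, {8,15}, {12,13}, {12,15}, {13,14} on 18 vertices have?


b_1 = E - V + (number of components).
E = 32, V = 18, components = 2.
b_1 = 32 - 18 + 2 = 16

16


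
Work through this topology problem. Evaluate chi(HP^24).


HP^24 has one cell in each dimension 0, 4, ..., 4*24 (24+1 cells, all even-dim).
chi = 24 + 1 = 25

25


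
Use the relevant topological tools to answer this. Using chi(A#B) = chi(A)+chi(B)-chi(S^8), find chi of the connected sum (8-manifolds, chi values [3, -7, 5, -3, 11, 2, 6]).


For n-manifolds: chi(A#B) = chi(A) + chi(B) - chi(S^8).
chi(S^8) = 1 + (-1)^8 = 2.
chi(#) = (sum chi_i) - (7-1)*chi(S^8) = 17 - 6*2 = 5

5


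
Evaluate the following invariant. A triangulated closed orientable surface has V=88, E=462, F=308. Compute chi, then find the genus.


chi = V - E + F = 88 - 462 + 308 = -66
For orientable closed surface: chi = 2 - 2g, so g = (2 - chi)/2.
g = (2 - (-66)) / 2 = 68 / 2 = 34

34


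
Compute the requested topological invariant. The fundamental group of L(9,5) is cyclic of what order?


pi_1(L(p,q)) = Z/pZ for any q coprime to p.
|pi_1(L(9,5))| = 9

9


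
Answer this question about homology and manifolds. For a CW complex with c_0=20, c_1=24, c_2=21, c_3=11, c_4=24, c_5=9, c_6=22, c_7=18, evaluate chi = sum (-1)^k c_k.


chi = sum_k (-1)^k c_k.
= (-1)^0*20 + (-1)^1*24 + (-1)^2*21 + (-1)^3*11 + (-1)^4*24 + (-1)^5*9 + (-1)^6*22 + (-1)^7*18
= (20) + (-24) + (21) + (-11) + (24) + (-9) + (22) + (-18)
= 25

25


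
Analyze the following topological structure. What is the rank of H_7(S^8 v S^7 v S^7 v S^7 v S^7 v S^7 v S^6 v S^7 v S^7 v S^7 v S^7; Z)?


For a wedge of spheres, H_k (k>0) is free on one generator per sphere of dimension k.
Spheres of dimension 7: count = 9.
b_7 = 9

9


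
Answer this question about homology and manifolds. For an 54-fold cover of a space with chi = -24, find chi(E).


For a finite covering: chi(E) = (number of sheets) * chi(B).
chi(E) = 54 * (-24) = -1296

-1296


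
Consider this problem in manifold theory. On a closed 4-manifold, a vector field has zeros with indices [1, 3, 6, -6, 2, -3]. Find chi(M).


Poincare-Hopf: chi(M) = sum of indices of zeros.
chi = (1) + (3) + (6) + (-6) + (2) + (-3) = 3

3


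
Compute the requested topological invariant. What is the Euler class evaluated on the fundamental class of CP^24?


For any closed oriented manifold, <e(TM),[M]> = chi(M).
chi(CP^24) = 24+1 = 25

25


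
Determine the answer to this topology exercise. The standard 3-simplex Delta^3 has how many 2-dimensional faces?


Delta^3 has 3+1 vertices. A 2-face is a choice of 2+1 vertices.
f_2 = C(3+1, 2+1) = C(4,3) = 4

4


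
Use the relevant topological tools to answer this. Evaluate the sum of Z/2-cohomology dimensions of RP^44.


H^k(RP^44; Z/2) = Z/2 for each 0 <= k <= 44.
Total dimension = 44 + 1 = 45

45


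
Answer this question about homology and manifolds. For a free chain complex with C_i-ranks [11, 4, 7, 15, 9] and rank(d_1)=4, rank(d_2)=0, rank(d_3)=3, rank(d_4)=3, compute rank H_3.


rank H_k = rank(ker d_k) - rank(im d_{k+1}).
rank(ker d_3) = rank(C_3) - rank(d_3) = 15 - 3 = 12.
rank(im d_{3+1}) = 3.
rank H_3 = 12 - 3 = 9

9


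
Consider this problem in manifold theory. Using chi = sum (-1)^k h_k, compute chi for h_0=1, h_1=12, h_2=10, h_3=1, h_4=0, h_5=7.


Handles of index k contribute (-1)^k to chi (same as CW cells).
chi = (1) + (-12) + (10) + (-1) + (0) + (-7) = -9

-9


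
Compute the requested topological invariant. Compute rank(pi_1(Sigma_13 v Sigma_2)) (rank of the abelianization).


For a wedge: H_1(A v B) = H_1(A) + H_1(B).
b_1(Sigma_13) = 26, b_1(Sigma_2) = 4.
b_1 = 26 + 4 = 30

30


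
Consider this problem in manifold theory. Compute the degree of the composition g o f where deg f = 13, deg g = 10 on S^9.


Degree is multiplicative under composition: deg(g o f) = deg(g) * deg(f).
= 10 * 13 = 130

130


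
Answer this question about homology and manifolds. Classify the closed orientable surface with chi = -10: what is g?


chi = 2 - 2g for closed orientable surfaces.
-10 = 2 - 2g
2g = 2 - (-10) = 12
g = 6

6


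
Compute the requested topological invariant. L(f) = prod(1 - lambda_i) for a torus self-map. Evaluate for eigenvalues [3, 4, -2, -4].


For a torus self-map: L(f) = det(I - A) where A acts on H_1.
L(f) = (1-3) * (1-4) * (1--2) * (1--4) = -2 * -3 * 3 * 5 = 90

90


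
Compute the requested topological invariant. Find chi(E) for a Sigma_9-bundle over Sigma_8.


For a fiber bundle F -> E -> B (with CW structure): chi(E) = chi(B) * chi(F).
chi(Sigma_8) = -14, chi(Sigma_9) = -16.
chi(E) = (-14) * (-16) = 224

224


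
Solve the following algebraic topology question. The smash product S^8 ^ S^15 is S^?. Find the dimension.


S^m ^ S^n = S^{m+n}.
k = 8 + 15 = 23

23


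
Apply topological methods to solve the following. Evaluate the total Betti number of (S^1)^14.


b_k(T^14) = C(14,k), so the sum over k is sum_k C(14,k) = 2^14.
Total = 2^14 = 16384

16384


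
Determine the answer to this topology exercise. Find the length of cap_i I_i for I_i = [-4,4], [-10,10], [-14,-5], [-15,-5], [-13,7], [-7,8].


Intersection = [max(a_i), min(b_i)] = [-4, -5].
Since -4 > -5, the intersection is empty.
Length = 0

0


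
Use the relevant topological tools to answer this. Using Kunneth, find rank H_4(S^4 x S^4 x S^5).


Each S^d has Poincare polynomial 1 + t^d.
The product S^4 x S^4 x S^5 has Poincare polynomial prod(1+t^d_i).
Expanding: b_0=1, b_4=2, b_5=1, b_8=1, b_9=2, b_13=1.
b_4 = 2

2


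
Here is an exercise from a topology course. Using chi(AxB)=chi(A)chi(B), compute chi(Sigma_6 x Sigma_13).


chi(Sigma_6) = 2 - 2*6 = -10
chi(Sigma_13) = 2 - 2*13 = -24
chi(product) = (-10) * (-24) = 240

240


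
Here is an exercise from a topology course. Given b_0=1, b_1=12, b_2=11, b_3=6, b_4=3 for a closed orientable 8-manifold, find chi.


By Poincare duality b_k = b_{8-k}, so full Betti numbers: b_0=1, b_1=12, b_2=11, b_3=6, b_4=3, b_5=6, b_6=11, b_7=12, b_8=1.
chi = sum (-1)^k b_k = -9

-9


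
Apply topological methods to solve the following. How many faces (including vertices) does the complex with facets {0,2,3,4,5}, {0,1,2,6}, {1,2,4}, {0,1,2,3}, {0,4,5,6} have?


Each maximal simplex on m vertices has 2^m - 1 nonempty faces.
Take the union (dedupe shared faces).
Total distinct faces = 55

55


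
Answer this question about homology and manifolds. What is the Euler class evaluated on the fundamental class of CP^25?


For any closed oriented manifold, <e(TM),[M]> = chi(M).
chi(CP^25) = 25+1 = 26

26


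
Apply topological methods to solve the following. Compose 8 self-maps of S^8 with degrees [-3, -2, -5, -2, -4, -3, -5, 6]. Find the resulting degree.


Degree is multiplicative: deg(composition) = product of degrees.
= (-3) * (-2) * (-5) * (-2) * (-4) * (-3) * (-5) * (6) = -21600

-21600


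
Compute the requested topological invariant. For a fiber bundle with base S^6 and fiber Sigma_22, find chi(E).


chi(S^6) = 2 (n even), chi(Sigma_22) = 2 - 2*22 = -42.
chi(E) = 2 * (-42) = -84

-84


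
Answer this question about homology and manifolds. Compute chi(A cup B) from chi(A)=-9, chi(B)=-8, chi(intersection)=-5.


chi(A cup B) = chi(A) + chi(B) - chi(A cap B)
= -9 + (-8) - (-5)
= -12

-12


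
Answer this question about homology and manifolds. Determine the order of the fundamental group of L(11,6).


pi_1(L(p,q)) = Z/pZ for any q coprime to p.
|pi_1(L(11,6))| = 11

11


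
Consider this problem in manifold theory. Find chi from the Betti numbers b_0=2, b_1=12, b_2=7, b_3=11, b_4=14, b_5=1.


chi = sum_k (-1)^k b_k.
= (2) + (-12) + (7) + (-11) + (14) + (-1)
= -1

-1


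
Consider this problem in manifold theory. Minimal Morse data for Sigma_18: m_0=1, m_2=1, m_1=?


A perfect Morse function has m_k = b_k.
For Sigma_18: b_0=1, b_1=2g=36, b_2=1.
Saddles m_1 = 2g = 36

36


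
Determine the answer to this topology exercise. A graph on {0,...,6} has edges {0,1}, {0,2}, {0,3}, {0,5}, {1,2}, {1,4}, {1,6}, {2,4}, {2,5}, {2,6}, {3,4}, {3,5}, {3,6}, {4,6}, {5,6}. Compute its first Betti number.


b_1 = E - V + (number of components).
E = 15, V = 7, components = 1.
b_1 = 15 - 7 + 1 = 9

9


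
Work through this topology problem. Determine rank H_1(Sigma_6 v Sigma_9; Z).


For a wedge: H_1(A v B) = H_1(A) + H_1(B).
b_1(Sigma_6) = 12, b_1(Sigma_9) = 18.
b_1 = 12 + 18 = 30

30


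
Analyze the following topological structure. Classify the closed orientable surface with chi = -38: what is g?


chi = 2 - 2g for closed orientable surfaces.
-38 = 2 - 2g
2g = 2 - (-38) = 40
g = 20

20


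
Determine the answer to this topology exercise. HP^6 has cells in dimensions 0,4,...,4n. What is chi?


HP^6 has one cell in each dimension 0, 4, ..., 4*6 (6+1 cells, all even-dim).
chi = 6 + 1 = 7

7


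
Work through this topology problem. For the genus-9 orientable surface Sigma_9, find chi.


For a closed orientable surface of genus g: chi = 2 - 2g.
Here g = 9.
chi = 2 - 2*9 = 2 - 18 = -16

-16


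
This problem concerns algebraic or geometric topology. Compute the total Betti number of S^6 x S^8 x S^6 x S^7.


Total Betti number is multiplicative under products.
Each S^d (d>=1) has total Betti number 2.
There are 4 sphere factors.
Total = 2^4 = 16

16


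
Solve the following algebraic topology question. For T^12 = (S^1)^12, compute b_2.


By the Kunneth formula, b_k(T^n) = C(n,k).
b_2(T^12) = C(12,2).
C(12,2) = 12!/(2!*10!) = 66

66
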